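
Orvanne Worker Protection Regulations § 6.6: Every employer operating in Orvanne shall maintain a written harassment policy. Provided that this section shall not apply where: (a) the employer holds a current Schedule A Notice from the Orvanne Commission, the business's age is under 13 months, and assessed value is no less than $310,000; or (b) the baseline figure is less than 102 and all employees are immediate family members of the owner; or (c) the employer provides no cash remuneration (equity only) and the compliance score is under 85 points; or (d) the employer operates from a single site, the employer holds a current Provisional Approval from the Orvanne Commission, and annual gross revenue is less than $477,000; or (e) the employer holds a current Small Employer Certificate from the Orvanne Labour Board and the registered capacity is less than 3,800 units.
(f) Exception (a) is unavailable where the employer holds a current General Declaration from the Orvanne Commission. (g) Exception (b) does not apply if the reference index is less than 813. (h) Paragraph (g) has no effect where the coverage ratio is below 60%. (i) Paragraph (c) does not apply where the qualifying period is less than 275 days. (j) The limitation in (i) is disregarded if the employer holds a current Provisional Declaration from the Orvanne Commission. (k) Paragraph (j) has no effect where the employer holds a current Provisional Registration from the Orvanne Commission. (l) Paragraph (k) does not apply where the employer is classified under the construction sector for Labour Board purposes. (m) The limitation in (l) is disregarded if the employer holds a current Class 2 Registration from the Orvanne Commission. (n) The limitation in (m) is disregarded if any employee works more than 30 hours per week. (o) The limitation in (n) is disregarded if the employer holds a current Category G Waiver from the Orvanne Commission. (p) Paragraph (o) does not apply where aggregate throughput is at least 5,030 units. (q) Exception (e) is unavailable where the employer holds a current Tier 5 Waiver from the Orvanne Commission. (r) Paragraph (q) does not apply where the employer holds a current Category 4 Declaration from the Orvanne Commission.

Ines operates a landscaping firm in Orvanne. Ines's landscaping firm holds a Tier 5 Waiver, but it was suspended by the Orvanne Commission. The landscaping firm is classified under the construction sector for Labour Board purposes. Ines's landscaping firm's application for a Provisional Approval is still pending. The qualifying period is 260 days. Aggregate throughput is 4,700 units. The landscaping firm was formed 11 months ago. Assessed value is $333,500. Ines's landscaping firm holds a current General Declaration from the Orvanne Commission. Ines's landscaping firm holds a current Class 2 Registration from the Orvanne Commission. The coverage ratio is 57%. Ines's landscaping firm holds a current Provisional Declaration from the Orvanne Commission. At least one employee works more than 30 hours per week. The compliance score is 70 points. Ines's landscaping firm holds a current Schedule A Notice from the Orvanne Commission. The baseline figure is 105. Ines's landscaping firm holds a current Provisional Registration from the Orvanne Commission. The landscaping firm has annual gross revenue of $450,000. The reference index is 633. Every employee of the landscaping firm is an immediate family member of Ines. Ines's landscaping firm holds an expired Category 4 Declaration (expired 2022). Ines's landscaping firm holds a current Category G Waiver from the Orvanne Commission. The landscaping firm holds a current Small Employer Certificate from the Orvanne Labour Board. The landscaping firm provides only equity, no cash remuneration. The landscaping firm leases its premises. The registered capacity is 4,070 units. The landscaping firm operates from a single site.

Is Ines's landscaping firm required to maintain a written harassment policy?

Yes — Ines's landscaping firm must maintain a written harassment policy.

All of (a)'s requirements are met (a current Schedule A Notice is held; the business's age is 11 months, under the 13 months limit; assessed value is $333,500, meeting the $310,000 threshold). But applying paragraph (f): (f) is engaged — a current General Declaration is held. So (a) is unavailable.
Exception (b) requires that the baseline figure is less than 102; but the baseline figure is 105, not less than 102, so (b) is unavailable.
Exception (c) is satisfied on its face — remuneration is equity-only; the compliance score is 70 points, under the 85 points limit. Turning to paragraphs (i)–(p): (i) operates against (c): the qualifying period is 260 days, less than the 275 days limit. (j) is engaged (a current Provisional Declaration is held), but is displaced by (k): (k) operates against (j): a current Provisional Registration is held. (l) would limit (k) — the landscaping firm is classified under the construction sector — but (m) sets (l) aside: (m) is engaged — a current Class 2 Registration is held. (n) would limit (m) — at least one employee exceeds 30 hours/week — but (o) sets (n) aside: (o) operates against (n): a current Category G Waiver is held. (p) is not triggered (aggregate throughput is 4,700 units, short of 5,030 units), so (o) stands. Exception (c) does not apply.
Exception (d) fails — the Provisional Approval is not current.
Exception (e) requires that the registered capacity is less than 3,800 units; but the registered capacity is 4,070 units, not less than 3,800 units, so (e) is unavailable.
Every exception is unavailable, so the rule governs.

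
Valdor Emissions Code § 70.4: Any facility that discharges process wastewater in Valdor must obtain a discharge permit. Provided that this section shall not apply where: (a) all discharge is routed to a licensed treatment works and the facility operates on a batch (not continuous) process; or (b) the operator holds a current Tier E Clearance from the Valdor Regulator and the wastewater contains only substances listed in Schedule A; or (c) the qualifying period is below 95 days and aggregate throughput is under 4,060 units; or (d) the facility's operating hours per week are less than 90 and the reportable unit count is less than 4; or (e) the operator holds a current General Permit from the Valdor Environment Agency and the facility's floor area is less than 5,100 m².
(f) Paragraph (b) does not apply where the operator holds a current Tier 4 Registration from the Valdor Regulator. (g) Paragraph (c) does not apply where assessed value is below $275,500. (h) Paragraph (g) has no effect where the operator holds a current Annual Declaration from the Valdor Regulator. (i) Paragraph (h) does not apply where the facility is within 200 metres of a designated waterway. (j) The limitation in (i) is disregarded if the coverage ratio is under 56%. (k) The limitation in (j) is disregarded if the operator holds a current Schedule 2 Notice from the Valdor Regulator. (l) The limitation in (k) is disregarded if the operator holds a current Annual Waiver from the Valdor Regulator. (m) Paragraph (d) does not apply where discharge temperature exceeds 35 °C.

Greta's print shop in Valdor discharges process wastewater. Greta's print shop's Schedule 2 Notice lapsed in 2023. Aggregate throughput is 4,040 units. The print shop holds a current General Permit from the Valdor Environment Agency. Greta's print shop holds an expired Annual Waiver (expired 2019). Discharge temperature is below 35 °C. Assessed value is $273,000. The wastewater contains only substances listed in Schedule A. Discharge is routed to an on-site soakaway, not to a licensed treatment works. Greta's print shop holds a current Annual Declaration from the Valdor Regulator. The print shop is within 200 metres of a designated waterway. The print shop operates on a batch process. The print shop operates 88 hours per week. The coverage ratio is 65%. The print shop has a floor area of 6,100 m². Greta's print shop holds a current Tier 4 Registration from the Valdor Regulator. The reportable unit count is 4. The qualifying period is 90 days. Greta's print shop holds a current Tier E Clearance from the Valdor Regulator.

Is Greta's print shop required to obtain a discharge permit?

Exception (a) requires that all discharge is routed to a licensed treatment works; but discharge is not routed to a licensed treatment works, so (a) is unavailable.
Exception (b) is satisfied on its face — a current Tier E Clearance is held; the wastewater is Schedule-A-only. But: (f) operates against (b): a current Tier 4 Registration is held. So (b) is unavailable.
Exception (c) is satisfied on its face — the qualifying period is 90 days, below the 95 days limit; aggregate throughput is 4,040 units, under the 4,060 units limit. However, paragraphs (g)–(l) must be considered: (g) operates against (c): assessed value is $273,000, below the $275,500 limit. (h) would limit (g) — a current Annual Declaration is held — but (i) sets (h) aside: (i) operates against (h): the print shop is within 200 m of a designated waterway. (j) is not triggered (the coverage ratio is 65%, not under 56%), so (i) stands. Exception (c) does not apply.
Exception (d) fails — the reportable unit count is 4, not less than 4.
Exception (e) does not apply: the facility's floor area is 6,100 m², not less than 5,100 m².
No exception applies. The general rule governs.

Yes — Greta's print shop must obtain a discharge permit.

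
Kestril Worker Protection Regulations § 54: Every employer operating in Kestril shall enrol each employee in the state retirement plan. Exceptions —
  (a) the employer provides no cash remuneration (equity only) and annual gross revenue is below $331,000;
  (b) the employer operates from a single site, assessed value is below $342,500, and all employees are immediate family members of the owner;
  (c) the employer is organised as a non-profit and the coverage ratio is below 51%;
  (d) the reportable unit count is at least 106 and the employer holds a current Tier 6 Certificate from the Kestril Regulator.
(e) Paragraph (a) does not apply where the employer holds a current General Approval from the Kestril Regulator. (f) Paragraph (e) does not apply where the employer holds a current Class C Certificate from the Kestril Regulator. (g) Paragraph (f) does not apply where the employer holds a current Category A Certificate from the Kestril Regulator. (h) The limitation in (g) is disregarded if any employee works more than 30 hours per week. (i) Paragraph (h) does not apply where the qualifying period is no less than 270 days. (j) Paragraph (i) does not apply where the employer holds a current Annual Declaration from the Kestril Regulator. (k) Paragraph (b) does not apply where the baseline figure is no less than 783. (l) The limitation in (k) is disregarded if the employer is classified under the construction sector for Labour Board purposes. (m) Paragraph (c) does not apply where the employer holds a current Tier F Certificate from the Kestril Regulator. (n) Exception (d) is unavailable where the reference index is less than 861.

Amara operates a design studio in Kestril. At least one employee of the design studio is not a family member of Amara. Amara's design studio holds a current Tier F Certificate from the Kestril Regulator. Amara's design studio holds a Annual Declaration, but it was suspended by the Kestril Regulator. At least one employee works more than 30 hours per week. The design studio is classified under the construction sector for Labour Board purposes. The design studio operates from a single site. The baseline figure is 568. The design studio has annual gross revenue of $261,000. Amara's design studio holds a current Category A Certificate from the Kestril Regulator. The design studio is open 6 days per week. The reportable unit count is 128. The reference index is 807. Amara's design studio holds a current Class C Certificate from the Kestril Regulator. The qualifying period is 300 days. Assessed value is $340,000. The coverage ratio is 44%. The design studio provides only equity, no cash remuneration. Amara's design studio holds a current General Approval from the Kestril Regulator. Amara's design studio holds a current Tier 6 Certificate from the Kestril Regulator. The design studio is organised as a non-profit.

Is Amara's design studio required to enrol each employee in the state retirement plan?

Yes — Amara's design studio must enrol each employee in the state retirement plan.

Exception (a)'s conditions are all satisfied: remuneration is equity-only; annual gross revenue is $261,000, below the $331,000 limit. Turning to paragraphs (e)–(j): (e) applies — a current General Approval is held. (f) applies (a current Class C Certificate is held), but is overridden by (g): (g) operates against (f): a current Category A Certificate is held. (h) operates (at least one employee exceeds 30 hours/week), but is overridden by (i): (i) operates against (h): the qualifying period is 300 days, meeting the 270 days threshold. (j) does not operate here (no current Annual Declaration is held), so (i) stands. (a) is therefore removed.
Exception (b) requires that all employees are immediate family members of the owner; but at least one employee is not a family member, so (b) is unavailable.
Exception (c) is satisfied on its face — the employer is a non-profit; the coverage ratio is 44%, below the 51% limit. But applying paragraph (m): (m) operates against (c): a current Tier F Certificate is held. Exception (c) does not apply.
Exception (d) is satisfied on its face — the reportable unit count is 128, meeting the 106 threshold; a current Tier 6 Certificate is held. But applying paragraph (n): (n) is engaged — the reference index is 807, less than the 861 limit. (d) is therefore removed.
Every exception is unavailable, so the rule governs.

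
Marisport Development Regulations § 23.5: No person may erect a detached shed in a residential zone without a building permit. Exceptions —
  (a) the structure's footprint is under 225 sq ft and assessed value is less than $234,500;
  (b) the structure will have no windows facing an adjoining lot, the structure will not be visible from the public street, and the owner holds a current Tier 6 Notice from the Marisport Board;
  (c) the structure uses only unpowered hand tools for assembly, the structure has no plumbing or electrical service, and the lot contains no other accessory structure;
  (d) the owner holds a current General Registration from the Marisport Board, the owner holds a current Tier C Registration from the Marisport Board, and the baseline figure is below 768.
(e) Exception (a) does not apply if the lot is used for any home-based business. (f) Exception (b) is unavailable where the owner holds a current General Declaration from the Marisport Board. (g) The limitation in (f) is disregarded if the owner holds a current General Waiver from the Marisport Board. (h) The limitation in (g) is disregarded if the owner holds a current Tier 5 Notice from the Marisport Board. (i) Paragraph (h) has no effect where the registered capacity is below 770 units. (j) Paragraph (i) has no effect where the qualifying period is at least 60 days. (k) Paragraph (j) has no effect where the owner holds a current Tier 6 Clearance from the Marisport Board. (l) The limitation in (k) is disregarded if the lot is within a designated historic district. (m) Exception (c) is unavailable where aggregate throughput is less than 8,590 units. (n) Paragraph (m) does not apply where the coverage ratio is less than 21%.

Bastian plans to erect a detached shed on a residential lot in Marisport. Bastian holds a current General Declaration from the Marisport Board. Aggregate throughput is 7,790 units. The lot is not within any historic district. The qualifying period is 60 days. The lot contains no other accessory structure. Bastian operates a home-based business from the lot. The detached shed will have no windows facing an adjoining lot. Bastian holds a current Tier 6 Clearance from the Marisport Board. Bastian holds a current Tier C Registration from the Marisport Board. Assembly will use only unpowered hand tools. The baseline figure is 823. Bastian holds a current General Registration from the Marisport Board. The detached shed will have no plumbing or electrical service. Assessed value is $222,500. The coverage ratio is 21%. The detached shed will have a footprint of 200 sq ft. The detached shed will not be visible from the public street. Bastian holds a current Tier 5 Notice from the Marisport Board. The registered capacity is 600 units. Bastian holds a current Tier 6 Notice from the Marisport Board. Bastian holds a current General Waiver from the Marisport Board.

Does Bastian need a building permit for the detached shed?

Exception (a): the structure's footprint is 200 sq ft, under the 225 sq ft limit; assessed value is $222,500, less than the $234,500 limit — every condition holds. But applying paragraph (e): (e) is triggered — a home-based business operates on the lot. (a) is therefore removed.
Exception (b)'s conditions are all satisfied: no windows face an adjoining lot; the structure will not be visible from the street; a current Tier 6 Notice is held. Applying paragraphs (f)–(l): (f) would limit (b) — a current General Declaration is held — but (g) sets (f) aside: (g) operates against (f): a current General Waiver is held. (h) is engaged (a current Tier 5 Notice is held), but is displaced by (i): (i) operates against (h): the registered capacity is 600 units, below the 770 units limit. (j) would limit (i) — the qualifying period is 60 days, meeting the 60 days threshold — but (k) sets (j) aside: (k) operates against (j): a current Tier 6 Clearance is held. (l), which would lift (k), does not operate here — the lot is not in a historic district. So (b) applies.
Exception (c)'s conditions are all satisfied: assembly uses only hand tools; there is no plumbing or electrical service; the lot has no other accessory structure. But: (m) operates against (c): aggregate throughput is 7,790 units, less than the 8,590 units limit. (n), which would lift (m), is not triggered — the coverage ratio is 21%, not less than 21%. Exception (c) does not apply.
Exception (d) fails — the baseline figure is 823, not below 768.

No — exception (b) applies; Bastian does not need a building permit.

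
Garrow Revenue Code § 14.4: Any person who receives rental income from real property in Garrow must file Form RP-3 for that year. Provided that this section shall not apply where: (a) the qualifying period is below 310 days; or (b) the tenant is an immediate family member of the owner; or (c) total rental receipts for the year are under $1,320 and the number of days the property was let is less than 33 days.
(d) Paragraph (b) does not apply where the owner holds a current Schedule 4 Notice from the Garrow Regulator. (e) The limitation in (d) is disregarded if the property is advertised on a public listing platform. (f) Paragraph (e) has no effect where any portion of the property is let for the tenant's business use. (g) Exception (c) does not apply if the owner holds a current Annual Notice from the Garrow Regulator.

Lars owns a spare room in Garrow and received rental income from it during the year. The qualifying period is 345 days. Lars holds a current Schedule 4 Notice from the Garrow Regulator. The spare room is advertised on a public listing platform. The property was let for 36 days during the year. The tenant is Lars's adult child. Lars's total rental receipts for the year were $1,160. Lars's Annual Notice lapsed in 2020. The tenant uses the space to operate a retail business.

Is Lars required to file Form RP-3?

Exception (a) does not apply: the qualifying period is 345 days, not below 310 days.
Exception (b): the tenant is an immediate family member — every condition holds. However, paragraphs (d)–(f) must be considered: (d) operates against (b): a current Schedule 4 Notice is held. (e) would limit (d) — the property is publicly advertised — but (f) sets (e) aside: (f) operates — the space is let for business use. (b) is therefore removed.
Exception (c) requires that the number of days the property was let is less than 33 days; but the number of days the property was let is 36 days, not less than 33 days, so (c) is unavailable.
No exception applies. The general rule governs.

Yes — Lars must file Form RP-3.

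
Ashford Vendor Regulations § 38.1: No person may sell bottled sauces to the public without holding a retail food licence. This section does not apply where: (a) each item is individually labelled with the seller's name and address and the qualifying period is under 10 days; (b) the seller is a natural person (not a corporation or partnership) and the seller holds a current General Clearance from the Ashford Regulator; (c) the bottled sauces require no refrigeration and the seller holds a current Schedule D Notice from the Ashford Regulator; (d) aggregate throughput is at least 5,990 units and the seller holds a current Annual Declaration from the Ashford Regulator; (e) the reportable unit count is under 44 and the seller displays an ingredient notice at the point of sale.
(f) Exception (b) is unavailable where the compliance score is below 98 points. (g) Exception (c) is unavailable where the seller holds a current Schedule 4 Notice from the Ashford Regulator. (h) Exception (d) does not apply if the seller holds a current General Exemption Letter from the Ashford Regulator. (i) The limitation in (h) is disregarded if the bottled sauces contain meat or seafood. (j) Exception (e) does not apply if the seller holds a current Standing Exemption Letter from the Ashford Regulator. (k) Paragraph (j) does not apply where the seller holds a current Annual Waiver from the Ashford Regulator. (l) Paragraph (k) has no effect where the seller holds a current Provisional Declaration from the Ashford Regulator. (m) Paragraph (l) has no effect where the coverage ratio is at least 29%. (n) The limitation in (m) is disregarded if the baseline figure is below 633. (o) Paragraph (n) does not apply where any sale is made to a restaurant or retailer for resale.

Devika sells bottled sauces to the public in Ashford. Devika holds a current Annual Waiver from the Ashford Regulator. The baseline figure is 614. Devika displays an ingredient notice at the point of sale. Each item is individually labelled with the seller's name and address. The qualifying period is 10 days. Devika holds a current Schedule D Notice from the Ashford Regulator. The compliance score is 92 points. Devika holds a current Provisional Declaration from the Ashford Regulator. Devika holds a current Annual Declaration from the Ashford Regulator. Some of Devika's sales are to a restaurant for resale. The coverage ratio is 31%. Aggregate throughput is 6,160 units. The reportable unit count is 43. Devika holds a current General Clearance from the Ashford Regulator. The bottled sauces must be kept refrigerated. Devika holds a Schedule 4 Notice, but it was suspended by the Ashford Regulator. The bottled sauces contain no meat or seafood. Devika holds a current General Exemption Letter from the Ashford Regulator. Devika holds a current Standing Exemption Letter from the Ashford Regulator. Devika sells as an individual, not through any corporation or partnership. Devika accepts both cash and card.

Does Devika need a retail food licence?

No — exception (e) applies; Devika is not required to hold a retail food licence.

Exception (a) does not apply: the qualifying period is 10 days, not under 10 days.
Exception (b): the seller is a natural person; a current General Clearance is held — every condition holds. However, paragraph (f) must be considered: (f) operates against (b): the compliance score is 92 points, below the 98 points limit. So (b) is unavailable.
Exception (c) fails — the bottled sauces require refrigeration.
Exception (d): aggregate throughput is 6,160 units, meeting the 5,990 units threshold; a current Annual Declaration is held — every condition holds. But applying paragraphs (h)–(i): (h) operates against (d): a current General Exemption Letter is held. (i), which would lift (h), is inapplicable — the bottled sauces contain no meat or seafood. Exception (d) does not apply.
Exception (e) is satisfied on its face — the reportable unit count is 43, under the 44 limit; an ingredient notice is displayed. As to paragraphs (j)–(o): (j) applies (a current Standing Exemption Letter is held), but is overridden by (k): (k) operates against (j): a current Annual Waiver is held. (l) operates (a current Provisional Declaration is held), but yields to (m): (m) operates — the coverage ratio is 31%, meeting the 29% threshold. (n) operates (the baseline figure is 614, below the 633 limit), but is displaced by (o): (o) operates against (n): some sales are to a restaurant for resale. Exception (e) stands.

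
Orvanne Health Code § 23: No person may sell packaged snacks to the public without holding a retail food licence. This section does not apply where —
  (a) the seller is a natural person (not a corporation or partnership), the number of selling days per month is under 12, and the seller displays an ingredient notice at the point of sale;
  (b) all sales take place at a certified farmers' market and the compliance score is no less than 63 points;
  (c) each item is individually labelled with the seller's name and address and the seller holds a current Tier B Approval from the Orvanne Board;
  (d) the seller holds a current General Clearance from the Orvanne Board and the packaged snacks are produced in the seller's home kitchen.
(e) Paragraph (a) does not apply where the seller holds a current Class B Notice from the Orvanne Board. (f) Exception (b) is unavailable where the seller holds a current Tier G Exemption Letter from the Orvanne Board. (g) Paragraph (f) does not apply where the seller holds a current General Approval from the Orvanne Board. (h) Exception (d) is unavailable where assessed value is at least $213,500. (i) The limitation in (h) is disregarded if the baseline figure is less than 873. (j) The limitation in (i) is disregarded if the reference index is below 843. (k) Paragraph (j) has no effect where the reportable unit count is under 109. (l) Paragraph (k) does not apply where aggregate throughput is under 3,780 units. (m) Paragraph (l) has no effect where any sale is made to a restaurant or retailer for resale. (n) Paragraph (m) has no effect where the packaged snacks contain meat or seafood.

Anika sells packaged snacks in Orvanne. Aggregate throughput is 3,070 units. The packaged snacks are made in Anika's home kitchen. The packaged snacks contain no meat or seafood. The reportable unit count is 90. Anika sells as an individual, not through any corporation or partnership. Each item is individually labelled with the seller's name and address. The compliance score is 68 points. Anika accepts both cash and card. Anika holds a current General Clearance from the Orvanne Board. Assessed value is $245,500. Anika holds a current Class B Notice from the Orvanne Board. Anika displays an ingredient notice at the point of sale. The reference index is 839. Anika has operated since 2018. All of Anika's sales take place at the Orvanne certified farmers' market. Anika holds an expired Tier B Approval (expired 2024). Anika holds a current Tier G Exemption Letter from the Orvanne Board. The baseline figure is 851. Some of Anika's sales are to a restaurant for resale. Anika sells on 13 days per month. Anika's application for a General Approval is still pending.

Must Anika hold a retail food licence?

Exception (a) does not apply: the number of selling days per month is 13, not under 12.
Exception (b) is satisfied on its face — all sales are at a certified farmers' market; the compliance score is 68 points, meeting the 63 points threshold. Turning to paragraphs (f)–(g): (f) operates against (b): a current Tier G Exemption Letter is held. (g) is not engaged (there is no General Approval in force), so (f) stands. Exception (b) does not apply.
Exception (c) fails — there is no Tier B Approval in force.
Exception (d) is satisfied on its face — a current General Clearance is held; the packaged snacks are home-kitchen produced. Considering the limiting provisions: (h) would limit (d) — assessed value is $245,500, meeting the $213,500 threshold — but (i) sets (h) aside: (i) is engaged — the baseline figure is 851, less than the 873 limit. (j) would limit (i) — the reference index is 839, below the 843 limit — but (k) sets (j) aside: (k) operates against (j): the reportable unit count is 90, under the 109 limit. (l) is triggered (aggregate throughput is 3,070 units, under the 3,780 units limit), but is set aside by (m): (m) operates — some sales are to a restaurant for resale. (n) is inapplicable (the packaged snacks contain no meat or seafood), so (m) stands. So (d) applies.

No — exception (d) applies; Anika is not required to hold a retail food licence.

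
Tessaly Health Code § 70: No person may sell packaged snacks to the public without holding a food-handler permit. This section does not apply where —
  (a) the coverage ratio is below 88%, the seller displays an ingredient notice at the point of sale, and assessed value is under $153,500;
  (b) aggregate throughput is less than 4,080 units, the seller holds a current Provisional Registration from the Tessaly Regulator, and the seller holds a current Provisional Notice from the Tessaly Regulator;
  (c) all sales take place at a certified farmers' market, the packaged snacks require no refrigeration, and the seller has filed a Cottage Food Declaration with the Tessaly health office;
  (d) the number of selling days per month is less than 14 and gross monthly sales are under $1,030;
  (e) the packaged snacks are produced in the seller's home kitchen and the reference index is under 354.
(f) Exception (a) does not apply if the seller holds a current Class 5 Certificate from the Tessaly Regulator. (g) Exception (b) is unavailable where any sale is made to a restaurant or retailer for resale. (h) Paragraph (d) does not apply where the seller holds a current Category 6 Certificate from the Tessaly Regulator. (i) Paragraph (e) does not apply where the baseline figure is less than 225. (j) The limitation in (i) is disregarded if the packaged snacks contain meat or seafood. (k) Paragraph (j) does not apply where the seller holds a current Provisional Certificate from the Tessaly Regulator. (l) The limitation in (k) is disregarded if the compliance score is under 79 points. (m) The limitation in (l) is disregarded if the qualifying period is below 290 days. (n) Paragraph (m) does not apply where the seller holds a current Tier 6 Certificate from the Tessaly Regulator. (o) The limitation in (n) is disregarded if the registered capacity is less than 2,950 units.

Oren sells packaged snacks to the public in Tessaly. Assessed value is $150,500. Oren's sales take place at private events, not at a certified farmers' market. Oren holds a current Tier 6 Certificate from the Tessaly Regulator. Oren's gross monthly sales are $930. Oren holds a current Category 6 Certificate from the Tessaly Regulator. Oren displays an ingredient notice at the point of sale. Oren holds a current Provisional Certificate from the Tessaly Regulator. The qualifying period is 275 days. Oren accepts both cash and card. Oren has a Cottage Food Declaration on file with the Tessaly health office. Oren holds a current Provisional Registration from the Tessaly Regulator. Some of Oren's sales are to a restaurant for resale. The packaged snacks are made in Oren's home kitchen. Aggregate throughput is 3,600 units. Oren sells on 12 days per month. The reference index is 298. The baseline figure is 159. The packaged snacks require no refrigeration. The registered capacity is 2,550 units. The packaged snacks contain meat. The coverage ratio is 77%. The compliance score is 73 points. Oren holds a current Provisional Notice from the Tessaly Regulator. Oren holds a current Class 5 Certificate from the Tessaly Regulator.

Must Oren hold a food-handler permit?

Exception (a) is satisfied on its face — the coverage ratio is 77%, below the 88% limit; an ingredient notice is displayed; assessed value is $150,500, under the $153,500 limit. However, paragraph (f) must be considered: (f) applies — a current Class 5 Certificate is held. (a) is therefore removed.
Exception (b) is satisfied on its face — aggregate throughput is 3,600 units, less than the 4,080 units limit; a current Provisional Registration is held; a current Provisional Notice is held. However, paragraph (g) must be considered: (g) operates — some sales are to a restaurant for resale. (b) is therefore removed.
Exception (c) requires that all sales take place at a certified farmers' market; but sales are at private events, not a certified farmers' market, so (c) is unavailable.
Exception (d): the number of selling days per month is 12, less than the 14 limit; gross monthly sales are $930, under the $1,030 limit — every condition holds. However, paragraph (h) must be considered: (h) is triggered — a current Category 6 Certificate is held. So (d) is unavailable.
Exception (e): the packaged snacks are home-kitchen produced; the reference index is 298, under the 354 limit — every condition holds. Turning to paragraphs (i)–(o): (i) is engaged — the baseline figure is 159, less than the 225 limit. (j) would limit (i) — the packaged snacks contain meat — but (k) sets (j) aside: (k) applies — a current Provisional Certificate is held. (l) is engaged (the compliance score is 73 points, under the 79 points limit), but is displaced by (m): (m) operates against (l): the qualifying period is 275 days, below the 290 days limit. (n) would limit (m) — a current Tier 6 Certificate is held — but (o) sets (n) aside: (o) operates against (n): the registered capacity is 2,550 units, less than the 2,950 units limit. (e) is therefore removed.
None of the exceptions is available; § 70 applies in full.

Yes — Oren must hold a food-handler permit.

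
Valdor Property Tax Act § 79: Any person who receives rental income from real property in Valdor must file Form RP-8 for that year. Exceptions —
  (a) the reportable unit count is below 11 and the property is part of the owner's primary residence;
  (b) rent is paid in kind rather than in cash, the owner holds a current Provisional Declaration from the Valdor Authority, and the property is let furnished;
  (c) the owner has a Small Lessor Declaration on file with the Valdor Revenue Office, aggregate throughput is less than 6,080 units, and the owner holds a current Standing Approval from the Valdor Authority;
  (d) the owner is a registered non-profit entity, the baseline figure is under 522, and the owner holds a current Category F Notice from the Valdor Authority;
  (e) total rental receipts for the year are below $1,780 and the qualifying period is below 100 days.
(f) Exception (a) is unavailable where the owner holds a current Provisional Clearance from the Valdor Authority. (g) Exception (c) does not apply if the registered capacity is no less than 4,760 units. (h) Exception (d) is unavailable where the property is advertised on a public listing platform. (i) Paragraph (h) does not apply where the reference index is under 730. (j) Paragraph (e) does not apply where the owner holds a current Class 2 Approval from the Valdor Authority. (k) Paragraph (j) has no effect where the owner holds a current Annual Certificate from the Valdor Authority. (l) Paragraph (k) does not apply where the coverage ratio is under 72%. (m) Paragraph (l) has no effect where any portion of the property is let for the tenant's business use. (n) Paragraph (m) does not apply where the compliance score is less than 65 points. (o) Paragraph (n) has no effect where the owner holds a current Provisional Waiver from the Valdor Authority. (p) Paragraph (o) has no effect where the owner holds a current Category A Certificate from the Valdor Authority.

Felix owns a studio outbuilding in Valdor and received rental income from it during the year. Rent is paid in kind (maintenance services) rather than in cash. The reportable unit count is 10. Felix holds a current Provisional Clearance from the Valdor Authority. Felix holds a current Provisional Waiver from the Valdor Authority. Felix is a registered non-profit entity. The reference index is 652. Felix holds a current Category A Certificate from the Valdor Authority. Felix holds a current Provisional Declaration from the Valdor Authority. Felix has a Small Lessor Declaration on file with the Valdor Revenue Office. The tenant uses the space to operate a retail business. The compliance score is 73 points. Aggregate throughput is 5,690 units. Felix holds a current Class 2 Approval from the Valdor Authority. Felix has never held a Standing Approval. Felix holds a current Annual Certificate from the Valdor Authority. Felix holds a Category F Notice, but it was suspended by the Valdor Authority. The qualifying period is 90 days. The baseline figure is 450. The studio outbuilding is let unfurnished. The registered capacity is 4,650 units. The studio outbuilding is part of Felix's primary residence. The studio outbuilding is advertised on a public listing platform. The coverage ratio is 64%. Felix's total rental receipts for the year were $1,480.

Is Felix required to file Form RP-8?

All of (a)'s requirements are met (the reportable unit count is 10, below the 11 limit; the studio outbuilding is part of the primary residence). Turning to paragraph (f): (f) operates against (a): a current Provisional Clearance is held. Exception (a) does not apply.
Exception (b) requires that the property is let furnished; but the property is let unfurnished, so (b) is unavailable.
Exception (c) fails — the Standing Approval is not current.
Exception (d) requires that the owner holds a current Category F Notice from the Valdor Authority; but no current Category F Notice is held, so (d) is unavailable.
Exception (e) is satisfied on its face — total rental receipts for the year are $1,480, below the $1,780 limit; the qualifying period is 90 days, below the 100 days limit. Under paragraphs (j)–(p): (j) would limit (e) — a current Class 2 Approval is held — but (k) sets (j) aside: (k) operates against (j): a current Annual Certificate is held. (l) operates (the coverage ratio is 64%, under the 72% limit), but is overridden by (m): (m) operates — the space is let for business use. (n), which would lift (m), is not triggered — the compliance score is 73 points, not less than 65 points. (e) remains available.

No — exception (e) applies; Felix is not required to file Form RP-8.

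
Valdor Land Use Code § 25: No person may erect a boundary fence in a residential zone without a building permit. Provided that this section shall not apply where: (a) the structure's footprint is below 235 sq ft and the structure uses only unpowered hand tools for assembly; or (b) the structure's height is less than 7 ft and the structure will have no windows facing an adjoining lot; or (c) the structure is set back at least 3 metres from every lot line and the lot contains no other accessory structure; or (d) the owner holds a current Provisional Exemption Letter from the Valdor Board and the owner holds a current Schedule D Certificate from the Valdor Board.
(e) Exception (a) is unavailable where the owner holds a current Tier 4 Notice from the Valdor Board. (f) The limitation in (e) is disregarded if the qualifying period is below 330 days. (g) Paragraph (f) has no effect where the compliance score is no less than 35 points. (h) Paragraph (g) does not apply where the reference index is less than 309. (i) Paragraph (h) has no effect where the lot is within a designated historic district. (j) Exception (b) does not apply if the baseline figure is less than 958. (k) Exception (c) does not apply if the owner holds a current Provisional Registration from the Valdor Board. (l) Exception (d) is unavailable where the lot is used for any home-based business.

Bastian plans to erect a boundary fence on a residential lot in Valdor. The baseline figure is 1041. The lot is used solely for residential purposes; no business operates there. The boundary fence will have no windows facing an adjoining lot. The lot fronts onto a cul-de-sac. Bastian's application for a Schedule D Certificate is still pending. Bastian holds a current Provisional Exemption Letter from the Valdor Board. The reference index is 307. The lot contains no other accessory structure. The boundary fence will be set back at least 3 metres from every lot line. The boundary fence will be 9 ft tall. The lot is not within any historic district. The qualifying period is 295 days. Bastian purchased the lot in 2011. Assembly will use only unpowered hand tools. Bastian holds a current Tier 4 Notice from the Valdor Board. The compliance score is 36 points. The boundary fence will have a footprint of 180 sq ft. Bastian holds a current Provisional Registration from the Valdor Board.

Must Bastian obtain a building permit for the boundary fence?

Exception (a)'s conditions are all satisfied: the structure's footprint is 180 sq ft, below the 235 sq ft limit; assembly uses only hand tools. As to paragraphs (e)–(i): (e) is triggered (a current Tier 4 Notice is held), but is displaced by (f): (f) is engaged — the qualifying period is 295 days, below the 330 days limit. (g) is engaged (the compliance score is 36 points, meeting the 35 points threshold), but is overridden by (h): (h) operates against (g): the reference index is 307, less than the 309 limit. (i), which would lift (h), does not operate here — the lot is not in a historic district. So (a) applies.
Exception (b) does not apply: the structure's height is 9 ft, not less than 7 ft.
All of (c)'s requirements are met (the setback is at least 3 m on every side; the lot has no other accessory structure). But: (k) operates — a current Provisional Registration is held. (c) is therefore removed.
Exception (d) fails — there is no Schedule D Certificate in force.

No — exception (a) applies; Bastian does not need a building permit.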